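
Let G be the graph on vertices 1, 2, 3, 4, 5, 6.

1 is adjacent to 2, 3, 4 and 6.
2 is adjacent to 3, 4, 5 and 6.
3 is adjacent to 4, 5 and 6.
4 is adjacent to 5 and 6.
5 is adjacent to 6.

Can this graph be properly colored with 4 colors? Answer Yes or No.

2, 3, 4, 5, 6 are mutually adjacent (a clique of size 5), so at least 5 colors are needed.
So 4 colors are not enough.

No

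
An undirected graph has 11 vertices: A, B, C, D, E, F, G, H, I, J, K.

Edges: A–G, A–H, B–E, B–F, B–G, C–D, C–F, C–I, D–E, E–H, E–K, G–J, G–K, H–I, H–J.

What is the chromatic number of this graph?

The cycle C-D-E-H-I-C has odd length 5, so it cannot be 2-colored; at least 3 colors are needed.
One proper 3-coloring: A=3, B=2, C=1, D=2, E=1, F=3, G=1, H=2, I=3, J=3, K=2. Each edge has distinct colors on its endpoints.

3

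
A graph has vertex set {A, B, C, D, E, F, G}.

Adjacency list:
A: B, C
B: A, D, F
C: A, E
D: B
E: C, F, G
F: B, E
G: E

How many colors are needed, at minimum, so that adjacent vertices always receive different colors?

The cycle F-E-C-A-B-F has odd length 5, so it cannot be 2-colored; at least 3 colors are needed.
One proper 3-coloring: A=green, B=red, C=blue, D=blue, E=red, F=blue, G=blue. Every edge joins two different colors.

3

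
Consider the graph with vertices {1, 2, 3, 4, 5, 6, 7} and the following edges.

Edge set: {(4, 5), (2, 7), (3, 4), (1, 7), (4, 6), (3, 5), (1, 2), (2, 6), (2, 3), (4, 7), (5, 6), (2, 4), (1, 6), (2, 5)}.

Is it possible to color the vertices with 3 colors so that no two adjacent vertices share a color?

No

2, 4, 5, 6 form a clique, so at least 4 colors are needed.
So 3 colors are not enough.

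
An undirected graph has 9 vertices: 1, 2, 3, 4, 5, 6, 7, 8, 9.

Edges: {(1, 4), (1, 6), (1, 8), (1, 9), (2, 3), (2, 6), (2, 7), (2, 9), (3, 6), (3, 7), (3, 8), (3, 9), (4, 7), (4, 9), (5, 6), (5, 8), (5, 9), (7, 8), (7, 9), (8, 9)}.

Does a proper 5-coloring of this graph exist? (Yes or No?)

Yes

The chromatic number is 4. 2, 3, 7, 9 form a clique, so at least 4 colors are needed.
4 colors suffice: color red → {6, 9}; color blue → {1, 5, 7}; color green → {2, 4, 8}; color yellow → {3}.
Since 5 ≥ 4, a proper 5-coloring certainly exists.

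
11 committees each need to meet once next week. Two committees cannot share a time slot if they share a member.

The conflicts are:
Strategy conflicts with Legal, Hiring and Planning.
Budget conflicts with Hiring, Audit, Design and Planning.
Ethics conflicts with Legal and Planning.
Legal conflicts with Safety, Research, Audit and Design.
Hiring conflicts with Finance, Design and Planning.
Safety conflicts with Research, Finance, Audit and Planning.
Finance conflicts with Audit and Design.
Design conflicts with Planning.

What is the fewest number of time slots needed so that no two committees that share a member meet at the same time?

4

Budget, Hiring, Design, Planning are mutually in conflict, so at least 4 time slots are needed.
A valid assignment using 4 time slots: Strategy=3, Budget=4, Ethics=2, Legal=1, Hiring=2, Safety=2, Research=3, Finance=1, Audit=3, Design=3, Planning=1. Every pair that conflicts lands in different time slots.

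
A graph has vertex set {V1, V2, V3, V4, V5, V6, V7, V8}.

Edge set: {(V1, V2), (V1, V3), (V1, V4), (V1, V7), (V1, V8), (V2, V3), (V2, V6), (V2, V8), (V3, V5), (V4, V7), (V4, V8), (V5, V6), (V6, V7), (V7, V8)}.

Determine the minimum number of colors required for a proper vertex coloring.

4

V1, V4, V7, V8 are pairwise adjacent (a clique of size 4), so at least 4 colors are needed.
4 colors suffice: color 1 → {V1, V6}; color 2 → {V2, V5, V7}; color 3 → {V3, V8}; color 4 → {V4}. Each edge has distinct colors on its endpoints.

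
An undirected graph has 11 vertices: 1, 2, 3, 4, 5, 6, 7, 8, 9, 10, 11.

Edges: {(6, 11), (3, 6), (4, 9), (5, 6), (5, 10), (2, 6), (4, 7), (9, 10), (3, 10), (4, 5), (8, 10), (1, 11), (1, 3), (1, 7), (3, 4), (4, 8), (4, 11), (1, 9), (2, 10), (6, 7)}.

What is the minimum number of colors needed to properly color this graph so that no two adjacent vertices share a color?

6 and 7 are adjacent, so at least 2 colors are needed.
2 colors suffice: 1=red, 2=blue, 3=blue, 4=red, 5=blue, 6=red, 7=blue, 8=blue, 9=blue, 10=red, 11=blue. No two adjacent vertices share a color.

2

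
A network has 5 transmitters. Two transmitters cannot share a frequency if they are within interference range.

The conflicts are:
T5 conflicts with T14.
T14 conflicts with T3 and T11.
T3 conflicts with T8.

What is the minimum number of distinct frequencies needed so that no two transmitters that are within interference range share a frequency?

T5 and T14 conflict, so at least 2 frequencies are needed.
2 frequencies suffice: frequency 1 → {T14, T8}; frequency 2 → {T5, T3, T11}. Each listed conflict is separated.

2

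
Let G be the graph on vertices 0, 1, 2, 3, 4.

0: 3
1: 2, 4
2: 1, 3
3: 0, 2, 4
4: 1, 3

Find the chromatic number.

1 and 2 are adjacent, so at least 2 colors are needed.
2 colors suffice: color red → {1, 3}; color blue → {0, 2, 4}. No two adjacent vertices share a color.

2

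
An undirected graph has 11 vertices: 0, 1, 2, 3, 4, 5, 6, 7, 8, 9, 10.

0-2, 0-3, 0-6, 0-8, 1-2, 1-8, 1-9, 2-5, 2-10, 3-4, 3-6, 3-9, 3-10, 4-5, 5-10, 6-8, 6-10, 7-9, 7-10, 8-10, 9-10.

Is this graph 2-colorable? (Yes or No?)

7, 9, 10 are pairwise adjacent, so at least 3 colors are needed.
So 2 colors are not enough.

No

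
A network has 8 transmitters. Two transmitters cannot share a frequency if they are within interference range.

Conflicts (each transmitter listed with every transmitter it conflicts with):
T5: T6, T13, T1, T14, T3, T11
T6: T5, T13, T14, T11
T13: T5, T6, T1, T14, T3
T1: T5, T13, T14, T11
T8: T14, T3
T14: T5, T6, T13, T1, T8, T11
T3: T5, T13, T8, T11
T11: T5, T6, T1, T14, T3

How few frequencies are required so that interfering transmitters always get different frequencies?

T5, T6, T14, T11 all conflict with each other, so at least 4 frequencies are needed.
A valid assignment using 4 frequencies: T5=1, T6=4, T13=3, T1=4, T8=1, T14=2, T3=2, T11=3. Each listed conflict is separated.

4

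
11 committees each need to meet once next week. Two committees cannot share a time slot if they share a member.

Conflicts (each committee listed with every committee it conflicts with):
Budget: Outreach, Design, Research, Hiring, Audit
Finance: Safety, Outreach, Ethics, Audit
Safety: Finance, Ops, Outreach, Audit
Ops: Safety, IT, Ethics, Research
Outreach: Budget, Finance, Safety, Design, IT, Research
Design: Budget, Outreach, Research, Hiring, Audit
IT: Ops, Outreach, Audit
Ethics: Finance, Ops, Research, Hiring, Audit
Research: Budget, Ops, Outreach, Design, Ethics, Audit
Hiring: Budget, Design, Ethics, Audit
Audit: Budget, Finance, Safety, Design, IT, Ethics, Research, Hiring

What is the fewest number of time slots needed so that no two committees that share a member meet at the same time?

4

Budget, Design, Hiring, Audit pairwise conflict, so at least 4 time slots are needed.
4 time slots suffice: time slot 1 → {Ops, Outreach, Audit}; time slot 2 → {Safety, IT, Research, Hiring}; time slot 3 → {Budget, Ethics}; time slot 4 → {Finance, Design}. No two conflicting committees share a time slot.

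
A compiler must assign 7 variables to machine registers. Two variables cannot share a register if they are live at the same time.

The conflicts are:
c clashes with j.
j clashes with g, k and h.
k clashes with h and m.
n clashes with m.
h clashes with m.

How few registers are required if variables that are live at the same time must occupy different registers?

j, k, h pairwise conflict, so at least 3 registers are needed.
A valid assignment using 3 registers: c=2, j=1, g=2, k=3, n=2, h=2, m=1. Each listed conflict is separated.

3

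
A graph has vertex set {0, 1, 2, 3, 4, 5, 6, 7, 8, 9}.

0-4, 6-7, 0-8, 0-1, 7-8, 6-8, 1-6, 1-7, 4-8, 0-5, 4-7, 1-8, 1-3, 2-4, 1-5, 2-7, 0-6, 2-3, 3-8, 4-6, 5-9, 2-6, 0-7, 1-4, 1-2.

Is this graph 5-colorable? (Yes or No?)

0, 1, 4, 6, 7, 8 form a clique, so at least 6 colors are needed.
So 5 colors are not enough.

No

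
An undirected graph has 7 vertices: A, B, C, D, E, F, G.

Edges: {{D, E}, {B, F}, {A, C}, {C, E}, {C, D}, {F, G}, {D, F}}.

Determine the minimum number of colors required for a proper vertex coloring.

C, D, E are pairwise adjacent, so at least 3 colors are needed.
3 colors suffice: color 1 → {A, B, D, G}; color 2 → {C, F}; color 3 → {E}. Every edge joins two different colors.

3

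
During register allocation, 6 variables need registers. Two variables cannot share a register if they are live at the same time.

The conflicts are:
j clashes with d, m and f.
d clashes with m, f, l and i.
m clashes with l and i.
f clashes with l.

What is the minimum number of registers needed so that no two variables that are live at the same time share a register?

3

d, m, l all conflict with each other, so at least 3 registers are needed.
3 registers suffice: j=3, d=1, m=2, f=2, l=3, i=3. Every pair that conflicts lands in different registers.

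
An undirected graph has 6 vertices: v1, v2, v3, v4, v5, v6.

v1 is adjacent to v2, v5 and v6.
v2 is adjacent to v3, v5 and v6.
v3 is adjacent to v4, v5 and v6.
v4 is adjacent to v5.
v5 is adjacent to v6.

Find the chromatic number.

v2, v3, v5, v6 are pairwise adjacent (a clique of size 4), so at least 4 colors are needed.
4 colors suffice: color R → {v5}; color B → {v1, v3}; color G → {v2, v4}; color Y → {v6}. Every edge joins two different colors.

4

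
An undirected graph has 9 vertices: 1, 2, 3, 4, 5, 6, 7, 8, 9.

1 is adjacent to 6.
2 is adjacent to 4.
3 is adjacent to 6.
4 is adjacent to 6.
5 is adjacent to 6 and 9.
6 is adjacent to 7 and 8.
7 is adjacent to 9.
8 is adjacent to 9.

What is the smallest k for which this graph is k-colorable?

2

5 and 9 are adjacent, so at least 2 colors are needed.
2 colors suffice: 1=blue, 2=red, 3=blue, 4=blue, 5=blue, 6=red, 7=blue, 8=blue, 9=red. Each edge has distinct colors on its endpoints.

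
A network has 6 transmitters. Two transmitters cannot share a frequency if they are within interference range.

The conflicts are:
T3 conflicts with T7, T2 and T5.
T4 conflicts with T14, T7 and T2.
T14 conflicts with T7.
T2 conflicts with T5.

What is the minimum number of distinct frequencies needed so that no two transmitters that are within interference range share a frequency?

T3, T2, T5 all conflict with each other, so at least 3 frequencies are needed.
3 frequencies suffice: T3=2, T4=2, T14=3, T7=1, T2=1, T5=3. Each listed conflict is separated.

3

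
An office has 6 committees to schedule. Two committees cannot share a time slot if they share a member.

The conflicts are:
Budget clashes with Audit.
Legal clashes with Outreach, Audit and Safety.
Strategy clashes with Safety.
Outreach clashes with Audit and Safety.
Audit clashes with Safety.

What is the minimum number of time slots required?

4

Legal, Outreach, Audit, Safety all conflict with each other, so at least 4 time slots are needed.
4 time slots suffice: time slot 1 → {Strategy, Audit}; time slot 2 → {Budget, Safety}; time slot 3 → {Legal}; time slot 4 → {Outreach}. Each listed conflict is separated.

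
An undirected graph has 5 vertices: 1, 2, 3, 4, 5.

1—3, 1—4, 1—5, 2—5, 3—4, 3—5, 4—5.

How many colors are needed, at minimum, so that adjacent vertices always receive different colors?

1, 3, 4, 5 are mutually adjacent (a clique of size 4), so at least 4 colors are needed.
4 colors suffice: color a → {5}; color b → {2, 3}; color c → {4}; color d → {1}. Each edge has distinct colors on its endpoints.

4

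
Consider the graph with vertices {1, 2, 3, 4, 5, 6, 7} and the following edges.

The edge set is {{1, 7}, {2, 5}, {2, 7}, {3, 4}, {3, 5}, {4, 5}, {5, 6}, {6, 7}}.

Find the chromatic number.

3

3, 4, 5 are pairwise adjacent, so at least 3 colors are needed.
3 colors suffice: color red → {5, 7}; color blue → {1, 2, 4, 6}; color green → {3}. Each edge has distinct colors on its endpoints.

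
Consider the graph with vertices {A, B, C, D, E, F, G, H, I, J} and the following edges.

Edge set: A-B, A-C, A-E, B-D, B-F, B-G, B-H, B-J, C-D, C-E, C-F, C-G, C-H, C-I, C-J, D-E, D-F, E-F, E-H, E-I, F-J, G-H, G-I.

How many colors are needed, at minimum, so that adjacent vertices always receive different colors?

C, D, E, F are pairwise adjacent (a clique of size 4), so at least 4 colors are needed.
A valid assignment using 4 colors: A=3, B=1, C=1, D=4, E=2, F=3, G=2, H=3, I=3, J=2. No two adjacent vertices share a color.

4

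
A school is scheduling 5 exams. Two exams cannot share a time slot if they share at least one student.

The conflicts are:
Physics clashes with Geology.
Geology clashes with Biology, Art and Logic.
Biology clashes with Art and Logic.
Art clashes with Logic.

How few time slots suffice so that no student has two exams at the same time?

4

Geology, Biology, Art, Logic are mutually in conflict, so at least 4 time slots are needed.
4 time slots suffice: time slot 1 → {Geology}; time slot 2 → {Physics, Logic}; time slot 3 → {Biology}; time slot 4 → {Art}. Each listed conflict is separated.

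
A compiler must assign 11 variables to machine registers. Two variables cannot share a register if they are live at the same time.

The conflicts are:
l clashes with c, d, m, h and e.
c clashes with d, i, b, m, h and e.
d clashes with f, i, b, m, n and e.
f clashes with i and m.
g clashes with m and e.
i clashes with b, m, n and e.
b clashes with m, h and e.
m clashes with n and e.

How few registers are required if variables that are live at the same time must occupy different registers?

c, d, i, b, m, e pairwise conflict, so at least 6 registers are needed.
6 registers suffice: register 1 → {m, h}; register 2 → {d, g}; register 3 → {c, f, n}; register 4 → {l, i}; register 5 → {e}; register 6 → {b}. No two conflicting variables share a register.

6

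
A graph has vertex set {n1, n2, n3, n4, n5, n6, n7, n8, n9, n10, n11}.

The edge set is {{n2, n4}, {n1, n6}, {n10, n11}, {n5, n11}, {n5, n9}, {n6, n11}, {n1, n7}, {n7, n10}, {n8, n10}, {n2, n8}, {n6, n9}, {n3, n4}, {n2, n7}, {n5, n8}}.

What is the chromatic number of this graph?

The cycle n10-n11-n6-n1-n7-n10 has odd length 5, so it cannot be 2-colored; at least 3 colors are needed.
One proper 3-coloring: n1=G, n2=R, n3=R, n4=B, n5=R, n6=R, n7=B, n8=B, n9=B, n10=R, n11=B. No two adjacent vertices share a color.

3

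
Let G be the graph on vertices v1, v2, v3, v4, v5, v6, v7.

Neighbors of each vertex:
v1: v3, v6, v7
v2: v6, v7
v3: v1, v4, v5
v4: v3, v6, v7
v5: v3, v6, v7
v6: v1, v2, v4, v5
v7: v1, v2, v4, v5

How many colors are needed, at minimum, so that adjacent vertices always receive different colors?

v5 and v7 are adjacent, so at least 2 colors are needed.
2 colors suffice: color 1 → {v3, v6, v7}; color 2 → {v1, v2, v4, v5}. Every edge joins two different colors.

2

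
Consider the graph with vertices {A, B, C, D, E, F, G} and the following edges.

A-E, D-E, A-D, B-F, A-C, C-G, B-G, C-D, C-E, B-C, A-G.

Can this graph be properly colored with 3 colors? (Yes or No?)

No

A, C, D, E are mutually adjacent (a clique of size 4), so at least 4 colors are needed.
So 3 colors are not enough.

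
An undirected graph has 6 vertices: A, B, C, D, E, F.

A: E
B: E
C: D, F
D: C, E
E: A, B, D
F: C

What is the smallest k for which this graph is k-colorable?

2

A and E are adjacent, so at least 2 colors are needed.
2 colors suffice: color 1 → {C, E}; color 2 → {A, B, D, F}. Every edge joins two different colors.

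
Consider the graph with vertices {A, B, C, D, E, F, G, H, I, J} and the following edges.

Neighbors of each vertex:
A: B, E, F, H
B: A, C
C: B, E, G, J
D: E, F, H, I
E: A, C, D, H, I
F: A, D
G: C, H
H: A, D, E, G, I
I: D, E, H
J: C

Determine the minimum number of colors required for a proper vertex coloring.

4

D, E, H, I form a clique, so at least 4 colors are needed.
4 colors suffice: A=3, B=2, C=1, D=3, E=2, F=1, G=2, H=1, I=4, J=2. No two adjacent vertices share a color.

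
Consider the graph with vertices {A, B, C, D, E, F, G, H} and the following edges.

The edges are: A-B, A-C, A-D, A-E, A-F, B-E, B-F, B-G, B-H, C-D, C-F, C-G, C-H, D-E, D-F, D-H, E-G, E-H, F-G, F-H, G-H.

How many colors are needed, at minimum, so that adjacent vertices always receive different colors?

A, C, D, F are pairwise adjacent (a clique of size 4), so at least 4 colors are needed.
A valid assignment using 4 colors: A=2, B=3, C=3, D=4, E=1, F=1, G=4, H=2. Every edge joins two different colors.

4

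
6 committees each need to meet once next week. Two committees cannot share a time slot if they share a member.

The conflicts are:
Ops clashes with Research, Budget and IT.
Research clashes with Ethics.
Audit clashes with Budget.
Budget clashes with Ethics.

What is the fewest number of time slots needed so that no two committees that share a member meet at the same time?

2

Ops and Research conflict, so at least 2 time slots are needed.
Using 2 time slots: Ops=1, Research=2, Audit=1, Budget=2, Ethics=1, IT=2. No two conflicting committees share a time slot.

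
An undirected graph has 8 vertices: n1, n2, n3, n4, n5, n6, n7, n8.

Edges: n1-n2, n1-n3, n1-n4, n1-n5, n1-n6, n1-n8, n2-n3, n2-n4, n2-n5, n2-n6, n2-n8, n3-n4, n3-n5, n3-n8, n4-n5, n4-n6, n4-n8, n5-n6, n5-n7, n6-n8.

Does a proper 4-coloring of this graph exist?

n1, n2, n3, n4, n8 are mutually adjacent (a clique of size 5), so at least 5 colors are needed.
So 4 colors are not enough.

No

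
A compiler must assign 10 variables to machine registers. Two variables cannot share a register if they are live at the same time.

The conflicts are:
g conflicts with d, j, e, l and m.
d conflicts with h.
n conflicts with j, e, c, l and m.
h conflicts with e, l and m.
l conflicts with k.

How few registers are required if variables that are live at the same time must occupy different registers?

g and l conflict, so at least 2 registers are needed.
A valid assignment using 2 registers: g=1, d=2, n=1, j=2, h=1, e=2, c=2, l=2, k=1, m=2. No two conflicting variables share a register.

2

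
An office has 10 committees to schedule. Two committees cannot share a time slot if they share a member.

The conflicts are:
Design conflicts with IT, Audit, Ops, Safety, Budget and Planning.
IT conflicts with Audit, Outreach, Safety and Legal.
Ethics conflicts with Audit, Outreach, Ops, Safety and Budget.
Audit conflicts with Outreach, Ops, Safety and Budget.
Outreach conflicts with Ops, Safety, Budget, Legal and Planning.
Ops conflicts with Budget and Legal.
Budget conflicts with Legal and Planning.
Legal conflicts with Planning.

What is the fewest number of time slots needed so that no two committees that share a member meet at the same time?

5

Ethics, Audit, Outreach, Ops, Budget all conflict with each other, so at least 5 time slots are needed.
Using 5 time slots: Design=1, IT=4, Ethics=5, Audit=2, Outreach=1, Ops=4, Safety=3, Budget=3, Legal=2, Planning=4. No two conflicting committees share a time slot.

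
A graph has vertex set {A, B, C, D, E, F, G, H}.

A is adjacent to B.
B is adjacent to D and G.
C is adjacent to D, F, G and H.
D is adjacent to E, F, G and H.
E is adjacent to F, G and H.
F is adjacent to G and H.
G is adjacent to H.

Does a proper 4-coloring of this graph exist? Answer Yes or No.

No

D, E, F, G, H are mutually adjacent (a clique of size 5), so at least 5 colors are needed.
So 4 colors are not enough.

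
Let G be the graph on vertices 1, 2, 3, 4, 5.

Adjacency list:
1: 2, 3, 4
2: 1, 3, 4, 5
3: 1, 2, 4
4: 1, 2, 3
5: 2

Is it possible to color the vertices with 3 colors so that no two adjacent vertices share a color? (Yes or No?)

1, 2, 3, 4 are pairwise adjacent (a clique of size 4), so at least 4 colors are needed.
So 3 colors are not enough.

No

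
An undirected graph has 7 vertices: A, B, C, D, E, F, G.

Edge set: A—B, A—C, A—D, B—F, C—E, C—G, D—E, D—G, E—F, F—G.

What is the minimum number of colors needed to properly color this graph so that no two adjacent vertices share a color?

3

The cycle C-A-B-F-E-C has odd length 5, so it cannot be 2-colored; at least 3 colors are needed.
3 colors suffice: color 1 → {C, D, F}; color 2 → {A, E, G}; color 3 → {B}. No two adjacent vertices share a color.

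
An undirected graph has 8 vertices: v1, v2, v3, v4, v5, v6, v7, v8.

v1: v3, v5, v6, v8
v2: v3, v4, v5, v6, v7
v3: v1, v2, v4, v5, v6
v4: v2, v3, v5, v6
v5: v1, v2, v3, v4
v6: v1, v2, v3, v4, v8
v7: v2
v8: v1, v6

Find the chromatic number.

v2, v3, v4, v5 are pairwise adjacent (a clique of size 4), so at least 4 colors are needed.
4 colors suffice: color R → {v5, v6, v7}; color B → {v3, v8}; color G → {v1, v2}; color Y → {v4}. Every edge joins two different colors.

4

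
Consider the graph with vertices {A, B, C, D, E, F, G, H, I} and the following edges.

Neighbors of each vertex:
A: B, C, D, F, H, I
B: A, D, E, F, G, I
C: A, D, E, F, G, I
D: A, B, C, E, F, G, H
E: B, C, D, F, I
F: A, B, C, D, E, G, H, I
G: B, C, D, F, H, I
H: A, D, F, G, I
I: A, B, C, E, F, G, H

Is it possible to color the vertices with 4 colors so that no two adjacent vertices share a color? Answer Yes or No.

The chromatic number is 4. A, C, D, F form a clique, so at least 4 colors are needed.
4 colors suffice: color red → {F}; color blue → {D, I}; color green → {A, E, G}; color yellow → {B, C, H}.
That is already a proper 4-coloring.

Yes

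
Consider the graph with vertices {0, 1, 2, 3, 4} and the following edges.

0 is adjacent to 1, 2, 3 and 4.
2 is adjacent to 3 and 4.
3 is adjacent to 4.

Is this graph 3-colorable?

0, 2, 3, 4 are pairwise adjacent (a clique of size 4), so at least 4 colors are needed.
So 3 colors are not enough.

No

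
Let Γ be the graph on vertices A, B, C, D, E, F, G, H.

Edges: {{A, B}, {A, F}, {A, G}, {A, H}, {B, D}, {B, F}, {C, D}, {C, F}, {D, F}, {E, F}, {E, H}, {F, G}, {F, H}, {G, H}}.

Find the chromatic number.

4

A, F, G, H are pairwise adjacent (a clique of size 4), so at least 4 colors are needed.
4 colors suffice: color 1 → {F}; color 2 → {A, D, E}; color 3 → {B, C, H}; color 4 → {G}. Each edge has distinct colors on its endpoints.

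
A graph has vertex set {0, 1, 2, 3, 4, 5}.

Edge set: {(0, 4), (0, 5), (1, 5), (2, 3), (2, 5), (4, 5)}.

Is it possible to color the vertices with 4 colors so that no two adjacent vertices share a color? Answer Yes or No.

Yes

The chromatic number is 3. 0, 4, 5 form a triangle, so at least 3 colors are needed.
One proper 3-coloring: 0=blue, 1=blue, 2=blue, 3=red, 4=green, 5=red.
Since 4 ≥ 3, a proper 4-coloring certainly exists.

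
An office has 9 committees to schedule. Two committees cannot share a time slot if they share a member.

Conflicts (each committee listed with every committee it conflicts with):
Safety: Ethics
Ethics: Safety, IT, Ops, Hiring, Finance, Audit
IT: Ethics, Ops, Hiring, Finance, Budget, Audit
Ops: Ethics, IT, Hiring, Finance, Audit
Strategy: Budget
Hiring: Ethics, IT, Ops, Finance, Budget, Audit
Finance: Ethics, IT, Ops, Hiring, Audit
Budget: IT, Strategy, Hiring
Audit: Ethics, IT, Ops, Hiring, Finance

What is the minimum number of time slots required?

Ethics, IT, Ops, Hiring, Finance, Audit all conflict with each other, so at least 6 time slots are needed.
6 time slots suffice: time slot 1 → {Safety, IT, Strategy}; time slot 2 → {Hiring}; time slot 3 → {Ethics, Budget}; time slot 4 → {Ops}; time slot 5 → {Audit}; time slot 6 → {Finance}. Each listed conflict is separated.

6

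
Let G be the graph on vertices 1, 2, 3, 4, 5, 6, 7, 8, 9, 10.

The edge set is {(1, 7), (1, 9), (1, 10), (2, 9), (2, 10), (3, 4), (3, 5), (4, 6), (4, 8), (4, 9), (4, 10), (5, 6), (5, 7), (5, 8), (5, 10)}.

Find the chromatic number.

5 and 6 are adjacent, so at least 2 colors are needed.
2 colors suffice: color a → {1, 2, 4, 5}; color b → {3, 6, 7, 8, 9, 10}. No two adjacent vertices share a color.

2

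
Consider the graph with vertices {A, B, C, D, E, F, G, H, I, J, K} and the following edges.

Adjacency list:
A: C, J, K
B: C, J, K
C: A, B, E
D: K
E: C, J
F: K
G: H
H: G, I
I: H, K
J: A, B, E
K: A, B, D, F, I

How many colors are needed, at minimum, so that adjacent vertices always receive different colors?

G and H are adjacent, so at least 2 colors are needed.
2 colors suffice: A=2, B=2, C=1, D=2, E=2, F=2, G=2, H=1, I=2, J=1, K=1. No two adjacent vertices share a color.

2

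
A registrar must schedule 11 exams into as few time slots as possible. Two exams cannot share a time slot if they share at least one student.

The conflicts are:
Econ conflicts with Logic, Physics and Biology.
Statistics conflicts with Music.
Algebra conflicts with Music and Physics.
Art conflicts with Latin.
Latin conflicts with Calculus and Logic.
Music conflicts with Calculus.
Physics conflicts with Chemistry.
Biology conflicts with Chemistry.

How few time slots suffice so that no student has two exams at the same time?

The cycle Algebra-Music-Calculus-Latin-Logic-Econ-Physics-Algebra has odd length 7, so it cannot be 2-colored; at least 3 time slots are needed.
3 time slots suffice: time slot 1 → {Econ, Latin, Music, Chemistry}; time slot 2 → {Statistics, Art, Calculus, Logic, Physics, Biology}; time slot 3 → {Algebra}. No two conflicting exams share a time slot.

3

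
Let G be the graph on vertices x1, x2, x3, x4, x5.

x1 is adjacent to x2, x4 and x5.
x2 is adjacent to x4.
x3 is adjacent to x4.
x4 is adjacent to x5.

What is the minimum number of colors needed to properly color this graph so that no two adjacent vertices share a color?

x1, x2, x4 form a triangle, so at least 3 colors are needed.
3 colors suffice: x1=B, x2=G, x3=B, x4=R, x5=G. Every edge joins two different colors.

3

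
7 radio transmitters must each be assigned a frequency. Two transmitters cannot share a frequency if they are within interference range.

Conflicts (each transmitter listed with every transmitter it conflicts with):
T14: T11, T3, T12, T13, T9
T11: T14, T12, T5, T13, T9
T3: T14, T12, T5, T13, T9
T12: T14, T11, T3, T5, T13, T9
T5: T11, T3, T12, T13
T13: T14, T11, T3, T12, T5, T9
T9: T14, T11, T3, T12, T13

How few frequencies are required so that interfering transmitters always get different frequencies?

5

T14, T11, T12, T13, T9 pairwise conflict, so at least 5 frequencies are needed.
5 frequencies suffice: frequency 1 → {T13}; frequency 2 → {T12}; frequency 3 → {T14, T5}; frequency 4 → {T11, T3}; frequency 5 → {T9}. Each listed conflict is separated.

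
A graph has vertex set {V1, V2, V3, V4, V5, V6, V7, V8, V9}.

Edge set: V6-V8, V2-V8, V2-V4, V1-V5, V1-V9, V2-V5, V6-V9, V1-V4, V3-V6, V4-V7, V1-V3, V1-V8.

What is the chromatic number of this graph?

2

V6 and V9 are adjacent, so at least 2 colors are needed.
2 colors suffice: color 1 → {V1, V2, V6, V7}; color 2 → {V3, V4, V5, V8, V9}. No two adjacent vertices share a color.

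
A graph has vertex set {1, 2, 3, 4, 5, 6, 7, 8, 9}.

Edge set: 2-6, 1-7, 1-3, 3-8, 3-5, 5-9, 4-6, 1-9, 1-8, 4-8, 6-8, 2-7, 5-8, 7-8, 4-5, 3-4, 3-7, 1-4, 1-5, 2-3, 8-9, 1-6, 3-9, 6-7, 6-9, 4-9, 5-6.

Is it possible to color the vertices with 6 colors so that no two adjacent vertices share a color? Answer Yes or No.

Yes

The chromatic number is 6. 1, 4, 5, 6, 8, 9 are mutually adjacent (a clique of size 6), so at least 6 colors are needed.
6 colors suffice: color red → {1, 2}; color blue → {3, 6}; color green → {8}; color yellow → {5, 7}; color purple → {4}; color orange → {9}.
That is already a proper 6-coloring.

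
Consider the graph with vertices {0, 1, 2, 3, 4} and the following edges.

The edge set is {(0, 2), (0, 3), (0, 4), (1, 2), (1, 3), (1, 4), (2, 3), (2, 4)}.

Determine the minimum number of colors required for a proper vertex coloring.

0, 2, 4 are pairwise adjacent, so at least 3 colors are needed.
3 colors suffice: 0=c, 1=c, 2=a, 3=b, 4=b. Each edge has distinct colors on its endpoints.

3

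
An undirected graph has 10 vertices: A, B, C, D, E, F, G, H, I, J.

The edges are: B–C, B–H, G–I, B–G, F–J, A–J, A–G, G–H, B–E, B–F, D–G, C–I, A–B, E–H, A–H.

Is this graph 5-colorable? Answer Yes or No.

The chromatic number is 4. A, B, G, H are pairwise adjacent (a clique of size 4), so at least 4 colors are needed.
4 colors suffice: color 1 → {B, D, I, J}; color 2 → {C, E, F, G}; color 3 → {H}; color 4 → {A}.
Since 5 ≥ 4, a proper 5-coloring certainly exists.

Yes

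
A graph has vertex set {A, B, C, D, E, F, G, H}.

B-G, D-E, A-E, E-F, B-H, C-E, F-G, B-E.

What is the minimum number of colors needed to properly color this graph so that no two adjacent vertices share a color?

A and E are adjacent, so at least 2 colors are needed.
2 colors suffice: color 1 → {E, G, H}; color 2 → {A, B, C, D, F}. Each edge has distinct colors on its endpoints.

2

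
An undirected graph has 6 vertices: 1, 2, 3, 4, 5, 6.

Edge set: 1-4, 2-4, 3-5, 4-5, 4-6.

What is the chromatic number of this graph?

1 and 4 are adjacent, so at least 2 colors are needed.
2 colors suffice: color red → {3, 4}; color blue → {1, 2, 5, 6}. Each edge has distinct colors on its endpoints.

2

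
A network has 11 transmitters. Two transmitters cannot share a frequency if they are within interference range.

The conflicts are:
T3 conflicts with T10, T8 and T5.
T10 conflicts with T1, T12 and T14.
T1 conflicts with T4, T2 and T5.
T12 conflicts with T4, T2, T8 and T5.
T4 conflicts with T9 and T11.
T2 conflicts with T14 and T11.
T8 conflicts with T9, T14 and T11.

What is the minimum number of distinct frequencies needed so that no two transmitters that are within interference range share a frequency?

2

T4 and T9 conflict, so at least 2 frequencies are needed.
2 frequencies suffice: frequency 1 → {T10, T4, T2, T8, T5}; frequency 2 → {T3, T1, T12, T9, T14, T11}. Every pair that conflicts lands in different frequencies.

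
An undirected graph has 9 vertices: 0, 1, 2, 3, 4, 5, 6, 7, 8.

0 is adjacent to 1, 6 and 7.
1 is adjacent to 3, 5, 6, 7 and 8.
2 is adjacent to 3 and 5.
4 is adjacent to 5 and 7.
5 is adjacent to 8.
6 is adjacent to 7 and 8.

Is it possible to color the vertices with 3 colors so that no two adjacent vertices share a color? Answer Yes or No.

No

0, 1, 6, 7 are mutually adjacent (a clique of size 4), so at least 4 colors are needed.
So 3 colors are not enough.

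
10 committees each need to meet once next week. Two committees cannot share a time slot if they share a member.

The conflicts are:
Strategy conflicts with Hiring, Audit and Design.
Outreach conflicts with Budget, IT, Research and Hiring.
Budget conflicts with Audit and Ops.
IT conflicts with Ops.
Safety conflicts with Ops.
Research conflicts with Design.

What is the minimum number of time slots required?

The cycle Outreach-Research-Design-Strategy-Hiring-Outreach has odd length 5, so it cannot be 2-colored; at least 3 time slots are needed.
Using 3 time slots: Strategy=1, Outreach=1, Budget=2, IT=2, Safety=2, Research=3, Hiring=2, Audit=3, Design=2, Ops=1. Each listed conflict is separated.

3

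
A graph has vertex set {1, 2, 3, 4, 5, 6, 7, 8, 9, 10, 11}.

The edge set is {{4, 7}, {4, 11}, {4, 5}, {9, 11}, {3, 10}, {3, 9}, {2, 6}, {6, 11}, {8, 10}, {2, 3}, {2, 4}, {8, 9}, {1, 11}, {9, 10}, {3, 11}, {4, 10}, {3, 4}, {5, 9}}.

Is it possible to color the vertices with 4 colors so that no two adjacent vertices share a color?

The chromatic number is 3. 8, 9, 10 form a triangle, so at least 3 colors are needed.
3 colors suffice: color red → {1, 4, 6, 9}; color blue → {3, 5, 7, 8}; color green → {2, 10, 11}.
Since 4 ≥ 3, a proper 4-coloring certainly exists.

Yes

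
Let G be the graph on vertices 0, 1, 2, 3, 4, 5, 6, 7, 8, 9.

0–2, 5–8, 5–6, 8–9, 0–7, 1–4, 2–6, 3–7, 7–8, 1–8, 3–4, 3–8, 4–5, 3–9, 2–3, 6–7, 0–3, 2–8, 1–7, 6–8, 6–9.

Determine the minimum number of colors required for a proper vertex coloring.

3

3, 8, 9 are pairwise adjacent, so at least 3 colors are needed.
A valid assignment using 3 colors: 0=red, 1=blue, 2=green, 3=blue, 4=red, 5=green, 6=blue, 7=green, 8=red, 9=green. Each edge has distinct colors on its endpoints.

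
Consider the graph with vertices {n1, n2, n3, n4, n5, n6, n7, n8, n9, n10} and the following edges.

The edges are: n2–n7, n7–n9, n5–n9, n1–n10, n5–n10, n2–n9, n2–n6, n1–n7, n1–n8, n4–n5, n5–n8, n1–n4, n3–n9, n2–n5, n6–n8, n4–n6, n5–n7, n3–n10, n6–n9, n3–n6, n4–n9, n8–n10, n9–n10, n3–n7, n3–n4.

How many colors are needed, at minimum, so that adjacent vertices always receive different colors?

n3, n4, n6, n9 form a clique, so at least 4 colors are needed.
4 colors suffice: color R → {n8, n9}; color B → {n1, n3, n5}; color G → {n2, n4, n10}; color Y → {n6, n7}. Every edge joins two different colors.

4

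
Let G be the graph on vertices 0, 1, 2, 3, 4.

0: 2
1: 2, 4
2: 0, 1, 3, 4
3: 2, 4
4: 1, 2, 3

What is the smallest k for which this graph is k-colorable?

3

2, 3, 4 are pairwise adjacent, so at least 3 colors are needed.
3 colors suffice: color a → {2}; color b → {0, 4}; color c → {1, 3}. Each edge has distinct colors on its endpoints.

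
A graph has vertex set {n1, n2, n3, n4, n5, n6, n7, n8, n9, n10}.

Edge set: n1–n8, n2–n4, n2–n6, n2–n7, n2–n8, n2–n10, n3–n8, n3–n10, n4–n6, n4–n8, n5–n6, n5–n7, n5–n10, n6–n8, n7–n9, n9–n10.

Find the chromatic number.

n2, n4, n6, n8 are pairwise adjacent (a clique of size 4), so at least 4 colors are needed.
4 colors suffice: color 1 → {n7, n8, n10}; color 2 → {n1, n2, n3, n5, n9}; color 3 → {n6}; color 4 → {n4}. No two adjacent vertices share a color.

4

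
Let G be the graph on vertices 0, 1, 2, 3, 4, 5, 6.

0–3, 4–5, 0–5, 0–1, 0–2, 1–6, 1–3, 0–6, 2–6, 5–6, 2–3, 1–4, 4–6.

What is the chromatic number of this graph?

3

0, 1, 3 form a triangle, so at least 3 colors are needed.
3 colors suffice: color a → {3, 6}; color b → {0, 4}; color c → {1, 2, 5}. Each edge has distinct colors on its endpoints.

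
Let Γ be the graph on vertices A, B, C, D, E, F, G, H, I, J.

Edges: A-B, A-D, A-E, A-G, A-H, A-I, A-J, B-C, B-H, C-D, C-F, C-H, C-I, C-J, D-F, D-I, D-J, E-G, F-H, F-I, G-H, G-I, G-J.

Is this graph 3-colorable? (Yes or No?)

C, D, F, I form a clique, so at least 4 colors are needed.
So 3 colors are not enough.

No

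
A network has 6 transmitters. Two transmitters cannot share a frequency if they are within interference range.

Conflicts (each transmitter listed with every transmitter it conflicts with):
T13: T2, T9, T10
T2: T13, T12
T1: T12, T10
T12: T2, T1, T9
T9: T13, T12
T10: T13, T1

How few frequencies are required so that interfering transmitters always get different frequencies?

3

The cycle T10-T1-T12-T2-T13-T10 has odd length 5, so it cannot be 2-colored; at least 3 frequencies are needed.
3 frequencies suffice: frequency 1 → {T13, T12}; frequency 2 → {T2, T1, T9}; frequency 3 → {T10}. Each listed conflict is separated.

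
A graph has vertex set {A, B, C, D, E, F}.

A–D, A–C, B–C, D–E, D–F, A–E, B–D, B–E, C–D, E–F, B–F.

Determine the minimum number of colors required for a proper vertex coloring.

4

B, D, E, F are pairwise adjacent (a clique of size 4), so at least 4 colors are needed.
4 colors suffice: color 1 → {D}; color 2 → {C, E}; color 3 → {A, B}; color 4 → {F}. Every edge joins two different colors.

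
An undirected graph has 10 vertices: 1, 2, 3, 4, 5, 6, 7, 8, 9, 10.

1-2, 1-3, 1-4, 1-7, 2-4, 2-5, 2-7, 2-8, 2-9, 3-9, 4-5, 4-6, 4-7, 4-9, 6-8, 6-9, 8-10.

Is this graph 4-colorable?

Yes

The chromatic number is 4. 1, 2, 4, 7 form a clique, so at least 4 colors are needed.
4 colors suffice: color red → {2, 3, 6, 10}; color blue → {4, 8}; color green → {1, 5, 9}; color yellow → {7}.
That is already a proper 4-coloring.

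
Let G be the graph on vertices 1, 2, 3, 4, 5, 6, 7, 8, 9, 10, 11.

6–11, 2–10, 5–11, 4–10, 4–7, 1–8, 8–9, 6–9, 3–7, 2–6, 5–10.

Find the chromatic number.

The cycle 6-11-5-10-2-6 has odd length 5, so it cannot be 2-colored; at least 3 colors are needed.
3 colors suffice: color a → {6, 7, 8, 10}; color b → {1, 2, 3, 4, 5, 9}; color c → {11}. Every edge joins two different colors.

3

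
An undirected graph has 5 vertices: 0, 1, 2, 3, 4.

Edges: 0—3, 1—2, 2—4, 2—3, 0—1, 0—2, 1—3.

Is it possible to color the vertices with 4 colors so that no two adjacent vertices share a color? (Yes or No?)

The chromatic number is 4. 0, 1, 2, 3 are pairwise adjacent (a clique of size 4), so at least 4 colors are needed.
4 colors suffice: color a → {2}; color b → {0, 4}; color c → {1}; color d → {3}.
That is already a proper 4-coloring.

Yes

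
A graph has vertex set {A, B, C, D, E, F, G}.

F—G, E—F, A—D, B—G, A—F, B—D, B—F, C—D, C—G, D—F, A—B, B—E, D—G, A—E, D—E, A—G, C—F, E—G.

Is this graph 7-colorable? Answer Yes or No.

Yes

The chromatic number is 6. A, B, D, E, F, G form a clique, so at least 6 colors are needed.
A valid assignment using 6 colors: A=4, B=5, C=4, D=3, E=6, F=1, G=2.
Since 7 ≥ 6, a proper 7-coloring certainly exists.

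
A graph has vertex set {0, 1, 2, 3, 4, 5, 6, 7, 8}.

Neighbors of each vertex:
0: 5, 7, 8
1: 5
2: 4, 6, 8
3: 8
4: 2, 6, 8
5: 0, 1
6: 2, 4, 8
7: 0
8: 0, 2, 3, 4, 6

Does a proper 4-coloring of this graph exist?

Yes

The chromatic number is 4. 2, 4, 6, 8 are pairwise adjacent (a clique of size 4), so at least 4 colors are needed.
A valid assignment using 4 colors: 0=b, 1=b, 2=b, 3=b, 4=c, 5=a, 6=d, 7=a, 8=a.
That is already a proper 4-coloring.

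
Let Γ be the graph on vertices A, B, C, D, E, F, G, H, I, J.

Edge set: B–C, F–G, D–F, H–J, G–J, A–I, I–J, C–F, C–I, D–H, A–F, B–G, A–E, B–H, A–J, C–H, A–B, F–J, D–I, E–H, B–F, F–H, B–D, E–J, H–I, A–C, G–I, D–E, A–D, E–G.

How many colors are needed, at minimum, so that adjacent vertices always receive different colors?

B, D, F, H are mutually adjacent (a clique of size 4), so at least 4 colors are needed.
4 colors suffice: color 1 → {E, F, I}; color 2 → {A, G, H}; color 3 → {B, J}; color 4 → {C, D}. Every edge joins two different colors.

4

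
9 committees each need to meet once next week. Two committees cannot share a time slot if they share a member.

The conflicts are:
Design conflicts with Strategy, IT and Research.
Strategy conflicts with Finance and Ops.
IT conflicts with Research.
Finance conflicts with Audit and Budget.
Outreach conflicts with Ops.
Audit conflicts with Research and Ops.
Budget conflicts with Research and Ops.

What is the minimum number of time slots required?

3

Design, IT, Research all conflict with each other, so at least 3 time slots are needed.
3 time slots suffice: time slot 1 → {Finance, Research, Ops}; time slot 2 → {Design, Outreach, Audit, Budget}; time slot 3 → {Strategy, IT}. Each listed conflict is separated.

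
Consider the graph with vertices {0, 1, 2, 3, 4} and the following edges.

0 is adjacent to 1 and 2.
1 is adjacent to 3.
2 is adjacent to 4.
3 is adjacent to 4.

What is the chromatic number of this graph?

The cycle 0-2-4-3-1-0 has odd length 5, so it cannot be 2-colored; at least 3 colors are needed.
3 colors suffice: color red → {0, 4}; color blue → {1, 2}; color green → {3}. No two adjacent vertices share a color.

3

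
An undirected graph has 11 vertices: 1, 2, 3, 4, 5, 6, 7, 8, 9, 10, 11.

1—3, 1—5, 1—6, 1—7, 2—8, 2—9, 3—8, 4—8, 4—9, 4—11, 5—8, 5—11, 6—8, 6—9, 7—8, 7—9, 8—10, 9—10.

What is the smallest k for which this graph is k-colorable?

5 and 11 are adjacent, so at least 2 colors are needed.
One proper 2-coloring: 1=red, 2=blue, 3=blue, 4=blue, 5=blue, 6=blue, 7=blue, 8=red, 9=red, 10=blue, 11=red. No two adjacent vertices share a color.

2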